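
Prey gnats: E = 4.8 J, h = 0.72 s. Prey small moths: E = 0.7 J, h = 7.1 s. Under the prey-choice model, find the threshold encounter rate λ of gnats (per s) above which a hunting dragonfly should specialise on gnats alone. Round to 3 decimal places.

At the threshold, the rate on gnats alone equals the profitability of small moths: λ·4.8/(1 + λ·0.72) = 0.7/7.1 = 0.09859.
Rearranging, λ(4.8 − 0.09859×0.72) = 0.09859, so λ = 0.09859/4.729 = 0.02085 per s.

0.021 per s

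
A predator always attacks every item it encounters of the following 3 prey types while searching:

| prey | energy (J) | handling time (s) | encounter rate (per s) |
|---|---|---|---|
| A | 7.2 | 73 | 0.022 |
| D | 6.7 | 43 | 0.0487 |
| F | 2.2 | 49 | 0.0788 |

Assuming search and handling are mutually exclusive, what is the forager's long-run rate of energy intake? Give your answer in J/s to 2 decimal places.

0.08 J/s

R = (0.022×7.2 + 0.0487×6.7 + 0.0788×2.2) / (1 + 0.022×73 + 0.0487×43 + 0.0788×49) = 0.6581/8.561 = 0.07686 J/s.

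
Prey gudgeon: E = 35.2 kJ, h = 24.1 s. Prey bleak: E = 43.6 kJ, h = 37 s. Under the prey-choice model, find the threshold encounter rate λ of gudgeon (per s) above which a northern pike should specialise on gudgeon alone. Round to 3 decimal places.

The zero-one rule: include bleak iff E₂/h₂ > λE₁/(1+λh₁). Equality gives the switch point.
λE₁h₂ = E₂ + λE₂h₁ ⇒ λ = E₂/(E₁h₂ − E₂h₁) = 43.6/(1302 − 1051) = 0.1733 per s.

0.173 per s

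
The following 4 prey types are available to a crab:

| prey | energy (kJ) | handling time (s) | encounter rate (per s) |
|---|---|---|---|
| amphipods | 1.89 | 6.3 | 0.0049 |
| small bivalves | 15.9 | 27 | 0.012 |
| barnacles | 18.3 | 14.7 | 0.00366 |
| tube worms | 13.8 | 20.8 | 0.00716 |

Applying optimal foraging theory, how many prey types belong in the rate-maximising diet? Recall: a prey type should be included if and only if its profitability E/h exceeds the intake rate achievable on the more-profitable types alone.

Profitabilities (E/h, kJ/s): barnacles 1.24, tube worms 0.663, small bivalves 0.589, amphipods 0.3. Add prey in this order while the next type's profitability exceeds the intake rate on those already taken.
Rate on top 1: 0.06356. tube worms: 0.663 > 0.06356 → include.
Rate on top 2: 0.1378. small bivalves: 0.589 > 0.1378 → include.
Rate on top 3: 0.2336. amphipods: 0.3 > 0.2336 → include.
Optimal diet: barnacles, tube worms, small bivalves, amphipods — 4 of 4 types.

4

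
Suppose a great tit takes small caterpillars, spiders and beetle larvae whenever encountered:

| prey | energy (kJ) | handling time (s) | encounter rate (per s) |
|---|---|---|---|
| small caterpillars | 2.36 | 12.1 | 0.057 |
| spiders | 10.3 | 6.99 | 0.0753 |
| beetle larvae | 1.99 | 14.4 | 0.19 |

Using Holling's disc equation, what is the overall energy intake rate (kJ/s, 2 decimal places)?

0.26 kJ/s

Energy encountered per unit search time: 0.057×2.36 + 0.0753×10.3 + 0.19×1.99 = 1.288 kJ/s.
Handling time per unit search time: 0.057×12.1 + 0.0753×6.99 + 0.19×14.4 = 3.952.
Rate = 1.288/(1 + 3.952) = 0.2601 kJ/s.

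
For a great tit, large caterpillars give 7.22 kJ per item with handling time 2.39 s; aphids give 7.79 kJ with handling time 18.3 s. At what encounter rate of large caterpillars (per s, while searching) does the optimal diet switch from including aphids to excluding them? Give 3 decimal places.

0.069 per s

At the threshold, the rate on large caterpillars alone equals the profitability of aphids: λ·7.22/(1 + λ·2.39) = 7.79/18.3 = 0.4257.
Rearranging, λ(7.22 − 0.4257×2.39) = 0.4257, so λ = 0.4257/6.203 = 0.06863 per s.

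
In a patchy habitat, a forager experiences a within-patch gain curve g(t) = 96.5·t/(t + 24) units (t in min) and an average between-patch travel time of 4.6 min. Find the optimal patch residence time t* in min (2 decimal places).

10.51 min

Maximise g(t)/(T+t): set derivative to zero → g'(t)(T+t) = g(t).
g'(t) = 96.5·24/(t + 24)². Setting 96.5·24/(t+24)² = 96.5t/[(t+24)(4.6+t)] gives 24(4.6+t) = t(t+24), so t² = 24×4.6 = 110.4.
t* = √110.4 = 10.51 min.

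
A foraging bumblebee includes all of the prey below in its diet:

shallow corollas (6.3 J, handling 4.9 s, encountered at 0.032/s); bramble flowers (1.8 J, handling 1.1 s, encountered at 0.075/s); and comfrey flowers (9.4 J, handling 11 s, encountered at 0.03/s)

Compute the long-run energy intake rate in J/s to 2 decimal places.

R = (0.032×6.3 + 0.075×1.8 + 0.03×9.4) / (1 + 0.032×4.9 + 0.075×1.1 + 0.03×11) = 0.6186/1.569 = 0.3942 J/s.

0.39 J/s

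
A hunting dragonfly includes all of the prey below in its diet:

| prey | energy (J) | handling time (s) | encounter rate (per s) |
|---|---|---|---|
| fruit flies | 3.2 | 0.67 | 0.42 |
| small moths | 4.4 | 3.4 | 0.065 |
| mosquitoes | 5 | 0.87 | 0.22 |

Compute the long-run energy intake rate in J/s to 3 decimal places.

R = Σλ_iE_i / (1 + Σλ_ih_i)
Numerator: 0.42×3.2 + 0.065×4.4 + 0.22×5 = 2.73
Denominator: 1 + 0.42×0.67 + 0.065×3.4 + 0.22×0.87 = 1.694
R = 2.73/1.694 = 1.612 J/s

1.612 J/s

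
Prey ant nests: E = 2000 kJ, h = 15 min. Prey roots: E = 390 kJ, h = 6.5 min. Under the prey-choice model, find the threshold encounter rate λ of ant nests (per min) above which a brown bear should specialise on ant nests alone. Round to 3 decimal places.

At the threshold, the rate on ant nests alone equals the profitability of roots: λ·2000/(1 + λ·15) = 390/6.5 = 60.
Rearranging, λ(2000 − 60×15) = 60, so λ = 60/1100 = 0.05455 per min.

0.055 per min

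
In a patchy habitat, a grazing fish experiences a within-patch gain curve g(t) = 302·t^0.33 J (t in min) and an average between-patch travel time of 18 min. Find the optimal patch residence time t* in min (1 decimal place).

8.9 min

Optimal t* satisfies g'(t*) = g(t*)/(T + t*).
g'(t) = 0.33·302·t^-0.67. Setting 0.33·302·t^-0.67 = 302·t^0.33/(18+t) gives 0.33(18+t) = t, so 0.67·t = 0.33×18.
t* = 0.33×18/0.67 = 8.866 min.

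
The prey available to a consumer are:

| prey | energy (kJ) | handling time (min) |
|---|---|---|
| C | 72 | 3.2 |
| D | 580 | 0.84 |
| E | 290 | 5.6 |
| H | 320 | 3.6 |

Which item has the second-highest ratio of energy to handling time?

In descending order of E/h:
D: 580/0.84 = 690 kJ/min
H: 320/3.6 = 88.9 kJ/min
E: 290/5.6 = 51.8 kJ/min
C: 72/3.2 = 22.5 kJ/min

H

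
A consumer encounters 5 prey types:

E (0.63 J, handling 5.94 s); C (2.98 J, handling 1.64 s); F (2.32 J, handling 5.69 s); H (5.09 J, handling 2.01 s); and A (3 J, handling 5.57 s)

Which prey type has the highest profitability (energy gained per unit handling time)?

In descending order of E/h:
H: 5.09/2.01 = 2.53 J/s
C: 2.98/1.64 = 1.82 J/s
A: 3/5.57 = 0.539 J/s
F: 2.32/5.69 = 0.408 J/s
E: 0.63/5.94 = 0.106 J/s

H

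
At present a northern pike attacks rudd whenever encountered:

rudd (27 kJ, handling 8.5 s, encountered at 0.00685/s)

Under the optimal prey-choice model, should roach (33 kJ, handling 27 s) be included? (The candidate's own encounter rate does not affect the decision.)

Current rate: (0.00685×27)/(1 + 0.00685×8.5) = 0.1748 kJ/s.
Profitability of roach: 33/27 = 1.222 kJ/s.
1.222 > 0.1748, so adding roach raises the average — include it.

Yes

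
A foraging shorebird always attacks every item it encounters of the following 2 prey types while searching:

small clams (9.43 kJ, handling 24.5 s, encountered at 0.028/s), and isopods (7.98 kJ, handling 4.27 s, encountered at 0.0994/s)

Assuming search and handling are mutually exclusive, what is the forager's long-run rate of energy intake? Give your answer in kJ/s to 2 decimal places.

R = Σλ_iE_i / (1 + Σλ_ih_i)
Numerator: 0.028×9.43 + 0.0994×7.98 = 1.057
Denominator: 1 + 0.028×24.5 + 0.0994×4.27 = 2.11
R = 1.057/2.11 = 0.501 kJ/s

0.50 kJ/s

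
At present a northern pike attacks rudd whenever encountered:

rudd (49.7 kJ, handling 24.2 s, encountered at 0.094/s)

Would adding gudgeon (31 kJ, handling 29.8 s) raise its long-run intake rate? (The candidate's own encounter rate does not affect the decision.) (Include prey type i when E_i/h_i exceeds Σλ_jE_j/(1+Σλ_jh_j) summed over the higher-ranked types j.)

Intake rate on the current diet: R = (0.094×49.7) / (1 + 0.094×24.2) = 4.672/3.275 = 1.427 kJ/s.
gudgeon: E/h = 31/29.8 = 1.04 kJ/s.
Since 1.04 < R, time spent handling gudgeon is better spent searching.

No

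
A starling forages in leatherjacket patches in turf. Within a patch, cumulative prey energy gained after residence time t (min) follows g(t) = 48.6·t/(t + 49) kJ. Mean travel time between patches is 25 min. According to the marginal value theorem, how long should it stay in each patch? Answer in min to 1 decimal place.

Maximise g(t)/(T+t): set derivative to zero → g'(t)(T+t) = g(t).
g'(t) = 48.6·49/(t + 49)². Setting 48.6·49/(t+49)² = 48.6t/[(t+49)(25+t)] gives 49(25+t) = t(t+49), so t² = 49×25 = 1225.
t* = √1225 = 35 min.

35.0 min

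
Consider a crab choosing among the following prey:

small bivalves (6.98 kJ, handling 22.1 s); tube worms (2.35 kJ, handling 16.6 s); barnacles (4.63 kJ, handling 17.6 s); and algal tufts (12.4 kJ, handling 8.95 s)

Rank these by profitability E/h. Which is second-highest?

small bivalves

Profitability E/h (kJ/s): small bivalves = 6.98/22.1 = 0.316, tube worms = 2.35/16.6 = 0.142, barnacles = 4.63/17.6 = 0.263, algal tufts = 12.4/8.95 = 1.39.
Ranked: algal tufts > small bivalves > barnacles > tube worms.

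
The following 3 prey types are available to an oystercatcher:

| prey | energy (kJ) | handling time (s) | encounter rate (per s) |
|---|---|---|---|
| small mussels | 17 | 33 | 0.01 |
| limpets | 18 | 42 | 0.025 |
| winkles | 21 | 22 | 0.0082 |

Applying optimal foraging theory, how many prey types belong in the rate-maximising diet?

3

Rank by E/h (kJ/s): winkles 0.955, small mussels 0.515, limpets 0.429. Include each in turn until the next type's E/h falls below the running intake rate.
Rate on top 1: 0.1459. small mussels: 0.515 > 0.1459 → include.
Rate on top 2: 0.2266. limpets: 0.429 > 0.2266 → include.
Optimal diet: winkles, small mussels, limpets — 3 of 3 types.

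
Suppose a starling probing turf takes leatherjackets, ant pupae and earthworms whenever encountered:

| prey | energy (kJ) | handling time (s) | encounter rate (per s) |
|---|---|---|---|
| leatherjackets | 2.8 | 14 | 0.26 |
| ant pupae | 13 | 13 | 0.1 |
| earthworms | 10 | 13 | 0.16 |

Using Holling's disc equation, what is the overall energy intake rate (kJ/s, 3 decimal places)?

0.452 kJ/s

R = (0.26×2.8 + 0.1×13 + 0.16×10) / (1 + 0.26×14 + 0.1×13 + 0.16×13) = 3.628/8.02 = 0.4524 kJ/s.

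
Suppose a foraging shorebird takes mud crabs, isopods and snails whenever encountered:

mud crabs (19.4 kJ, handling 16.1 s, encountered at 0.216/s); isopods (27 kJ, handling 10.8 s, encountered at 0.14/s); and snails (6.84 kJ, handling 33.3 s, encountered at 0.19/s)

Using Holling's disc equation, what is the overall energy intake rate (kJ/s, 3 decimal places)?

0.753 kJ/s

Energy encountered per unit search time: 0.216×19.4 + 0.14×27 + 0.19×6.84 = 9.27 kJ/s.
Handling time per unit search time: 0.216×16.1 + 0.14×10.8 + 0.19×33.3 = 11.32.
Rate = 9.27/(1 + 11.32) = 0.7526 kJ/s.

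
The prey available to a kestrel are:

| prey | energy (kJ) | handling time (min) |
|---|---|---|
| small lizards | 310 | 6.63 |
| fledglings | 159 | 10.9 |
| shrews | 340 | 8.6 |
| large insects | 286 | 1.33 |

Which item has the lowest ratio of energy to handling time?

fledglings

In descending order of E/h:
large insects: 286/1.33 = 215 kJ/min
small lizards: 310/6.63 = 46.8 kJ/min
shrews: 340/8.6 = 39.5 kJ/min
fledglings: 159/10.9 = 14.6 kJ/min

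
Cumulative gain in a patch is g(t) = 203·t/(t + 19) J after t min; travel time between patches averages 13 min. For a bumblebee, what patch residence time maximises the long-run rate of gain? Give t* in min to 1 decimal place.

By the marginal value theorem, leave when the instantaneous gain rate g'(t) equals the habitat-wide average g(t)/(T + t).
g'(t) = 203·19/(t + 19)². Setting 203·19/(t+19)² = 203t/[(t+19)(13+t)] gives 19(13+t) = t(t+19), so t² = 19×13 = 247.
t* = √247 = 15.72 min.

15.7 min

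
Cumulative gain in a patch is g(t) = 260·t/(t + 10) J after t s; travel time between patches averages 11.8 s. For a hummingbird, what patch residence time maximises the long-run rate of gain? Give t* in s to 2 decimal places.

10.86 s

Optimal t* satisfies g'(t*) = g(t*)/(T + t*).
g'(t) = 260·10/(t + 10)². Setting 260·10/(t+10)² = 260t/[(t+10)(11.8+t)] gives 10(11.8+t) = t(t+10), so t² = 10×11.8 = 118.
t* = √118 = 10.86 s.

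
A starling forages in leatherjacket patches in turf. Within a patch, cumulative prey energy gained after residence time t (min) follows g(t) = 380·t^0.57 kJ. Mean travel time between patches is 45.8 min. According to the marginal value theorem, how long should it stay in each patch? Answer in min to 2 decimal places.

Optimal t* satisfies g'(t*) = g(t*)/(T + t*).
g'(t) = 0.57·380·t^-0.43. Setting 0.57·380·t^-0.43 = 380·t^0.57/(45.8+t) gives 0.57(45.8+t) = t, so 0.43·t = 0.57×45.8.
t* = 0.57×45.8/0.43 = 60.71 min.

60.71 min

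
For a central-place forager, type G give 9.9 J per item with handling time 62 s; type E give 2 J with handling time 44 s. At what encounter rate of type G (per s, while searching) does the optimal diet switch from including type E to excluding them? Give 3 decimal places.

0.006 per s

The zero-one rule: include type E iff E₂/h₂ > λE₁/(1+λh₁). Equality gives the switch point.
λE₁h₂ = E₂ + λE₂h₁ ⇒ λ = E₂/(E₁h₂ − E₂h₁) = 2/(435.6 − 124) = 0.006418 per s.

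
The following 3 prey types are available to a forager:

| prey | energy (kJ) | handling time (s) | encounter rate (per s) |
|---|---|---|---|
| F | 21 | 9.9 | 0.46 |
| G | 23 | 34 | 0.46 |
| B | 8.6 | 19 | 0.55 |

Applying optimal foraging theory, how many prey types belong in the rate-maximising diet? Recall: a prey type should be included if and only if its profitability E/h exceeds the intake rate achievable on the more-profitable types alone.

E/h in descending order: F 2.12, G 0.676, B 0.453 kJ/s. The optimal diet is the largest prefix of this list for which every included type satisfies E_i/h_i > R on the types above it.
Rate on top 1: 1.739. G: 0.676 < 1.739 → exclude; stop.
Optimal diet: F — 1 of 3 types.

1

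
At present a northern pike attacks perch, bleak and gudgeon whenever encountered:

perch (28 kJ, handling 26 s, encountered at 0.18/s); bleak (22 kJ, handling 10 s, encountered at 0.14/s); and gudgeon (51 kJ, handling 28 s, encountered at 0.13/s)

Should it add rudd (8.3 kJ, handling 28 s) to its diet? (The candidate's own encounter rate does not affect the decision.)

Intake rate on the current diet: R = (0.18×28 + 0.14×22 + 0.13×51) / (1 + 0.18×26 + 0.14×10 + 0.13×28) = 14.75/10.72 = 1.376 kJ/s.
rudd: E/h = 8.3/28 = 0.2964 kJ/s.
Since 0.2964 < R, time spent handling rudd is better spent searching.

No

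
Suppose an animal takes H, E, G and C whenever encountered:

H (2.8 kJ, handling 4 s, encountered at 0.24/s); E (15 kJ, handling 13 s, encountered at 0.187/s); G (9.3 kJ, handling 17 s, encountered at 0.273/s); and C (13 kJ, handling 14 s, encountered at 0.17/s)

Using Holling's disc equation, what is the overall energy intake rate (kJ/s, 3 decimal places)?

Energy encountered per unit search time: 0.24×2.8 + 0.187×15 + 0.273×9.3 + 0.17×13 = 8.226 kJ/s.
Handling time per unit search time: 0.24×4 + 0.187×13 + 0.273×17 + 0.17×14 = 10.41.
Rate = 8.226/(1 + 10.41) = 0.7208 kJ/s.

0.721 kJ/s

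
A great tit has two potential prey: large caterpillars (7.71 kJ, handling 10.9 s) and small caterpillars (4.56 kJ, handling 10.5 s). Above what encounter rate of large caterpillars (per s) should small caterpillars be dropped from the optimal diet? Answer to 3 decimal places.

0.146 per s

The zero-one rule: include small caterpillars iff E₂/h₂ > λE₁/(1+λh₁). Equality gives the switch point.
λE₁h₂ = E₂ + λE₂h₁ ⇒ λ = E₂/(E₁h₂ − E₂h₁) = 4.56/(80.95 − 49.7) = 0.1459 per s.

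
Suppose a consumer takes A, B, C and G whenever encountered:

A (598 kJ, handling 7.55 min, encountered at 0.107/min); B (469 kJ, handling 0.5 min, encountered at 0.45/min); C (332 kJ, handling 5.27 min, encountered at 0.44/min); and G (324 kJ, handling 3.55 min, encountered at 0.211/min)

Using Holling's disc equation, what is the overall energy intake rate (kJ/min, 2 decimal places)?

95.96 kJ/min

R = Σλ_iE_i / (1 + Σλ_ih_i)
Numerator: 0.107×598 + 0.45×469 + 0.44×332 + 0.211×324 = 489.5
Denominator: 1 + 0.107×7.55 + 0.45×0.5 + 0.44×5.27 + 0.211×3.55 = 5.101
R = 489.5/5.101 = 95.96 kJ/min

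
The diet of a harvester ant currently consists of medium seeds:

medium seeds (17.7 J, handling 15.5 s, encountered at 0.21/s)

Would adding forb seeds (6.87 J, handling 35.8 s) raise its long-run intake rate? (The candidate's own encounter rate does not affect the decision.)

No

On medium seeds alone, R = ΣλE/(1+Σλh) = 3.717/4.255 = 0.8736 J/s.
forb seeds: E/h = 6.87/35.8 = 0.1919 J/s.
0.1919 < 0.8736, so adding forb seeds would lower the average — exclude it.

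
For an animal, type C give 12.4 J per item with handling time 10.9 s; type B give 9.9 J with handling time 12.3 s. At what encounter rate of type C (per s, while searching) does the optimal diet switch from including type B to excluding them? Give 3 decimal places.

The zero-one rule: include type B iff E₂/h₂ > λE₁/(1+λh₁). Equality gives the switch point.
λE₁h₂ = E₂ + λE₂h₁ ⇒ λ = E₂/(E₁h₂ − E₂h₁) = 9.9/(152.5 − 107.9) = 0.2219 per s.

0.222 per s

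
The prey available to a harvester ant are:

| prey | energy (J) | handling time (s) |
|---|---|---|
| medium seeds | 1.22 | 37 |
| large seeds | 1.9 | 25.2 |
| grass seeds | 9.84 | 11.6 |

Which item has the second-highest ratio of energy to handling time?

large seeds

Profitability E/h (J/s): medium seeds = 1.22/37 = 0.033, large seeds = 1.9/25.2 = 0.0754, grass seeds = 9.84/11.6 = 0.848.
Ranked: grass seeds > large seeds > medium seeds.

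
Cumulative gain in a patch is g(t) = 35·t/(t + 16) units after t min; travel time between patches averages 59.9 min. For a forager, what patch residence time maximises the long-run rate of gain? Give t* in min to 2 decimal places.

By the marginal value theorem, leave when the instantaneous gain rate g'(t) equals the habitat-wide average g(t)/(T + t).
g'(t) = 35·16/(t + 16)². Setting 35·16/(t+16)² = 35t/[(t+16)(59.9+t)] gives 16(59.9+t) = t(t+16), so t² = 16×59.9 = 958.4.
t* = √958.4 = 30.96 min.

30.96 min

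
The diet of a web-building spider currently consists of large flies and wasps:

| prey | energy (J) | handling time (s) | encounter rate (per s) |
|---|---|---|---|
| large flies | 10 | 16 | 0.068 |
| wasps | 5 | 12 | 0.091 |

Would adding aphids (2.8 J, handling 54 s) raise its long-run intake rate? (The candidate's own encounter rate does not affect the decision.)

Current rate: (0.068×10 + 0.091×5)/(1 + 0.068×16 + 0.091×12) = 0.3569 J/s.
Profitability of aphids: 2.8/54 = 0.05185 J/s.
0.05185 < 0.3569, so adding aphids would lower the average — exclude it.

No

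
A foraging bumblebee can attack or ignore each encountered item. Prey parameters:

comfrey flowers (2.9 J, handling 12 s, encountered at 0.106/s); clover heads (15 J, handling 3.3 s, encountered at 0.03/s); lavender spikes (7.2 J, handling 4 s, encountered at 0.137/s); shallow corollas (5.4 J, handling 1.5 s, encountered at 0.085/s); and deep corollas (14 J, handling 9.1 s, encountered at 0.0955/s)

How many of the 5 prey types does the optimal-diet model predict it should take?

4

Rank by E/h (J/s): clover heads 4.55, shallow corollas 3.6, lavender spikes 1.8, deep corollas 1.54, comfrey flowers 0.242. Include each in turn until the next type's E/h falls below the running intake rate.
Rate on top 1: 0.4095. shallow corollas: 3.6 > 0.4095 → include.
Rate on top 2: 0.7411. lavender spikes: 1.8 > 0.7411 → include.
Rate on top 3: 1.068. deep corollas: 1.54 > 1.068 → include.
Rate on top 4: 1.223. comfrey flowers: 0.242 < 1.223 → exclude; stop.
Optimal diet: clover heads, shallow corollas, lavender spikes, deep corollas — 4 of 5 types.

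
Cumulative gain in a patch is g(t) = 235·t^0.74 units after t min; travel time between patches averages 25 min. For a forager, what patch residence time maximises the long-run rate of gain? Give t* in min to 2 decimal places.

By the marginal value theorem, leave when the instantaneous gain rate g'(t) equals the habitat-wide average g(t)/(T + t).
g'(t) = 0.74·235·t^-0.26. Setting 0.74·235·t^-0.26 = 235·t^0.74/(25+t) gives 0.74(25+t) = t, so 0.26·t = 0.74×25.
t* = 0.74×25/0.26 = 71.15 min.

71.15 min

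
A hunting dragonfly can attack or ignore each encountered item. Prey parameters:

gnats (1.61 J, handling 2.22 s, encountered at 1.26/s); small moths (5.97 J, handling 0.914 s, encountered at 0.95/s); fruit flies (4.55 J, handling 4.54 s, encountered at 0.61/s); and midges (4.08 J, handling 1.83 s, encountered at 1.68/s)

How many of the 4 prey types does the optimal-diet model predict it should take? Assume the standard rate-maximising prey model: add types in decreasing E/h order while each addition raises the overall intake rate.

Profitabilities (E/h, J/s): small moths 6.53, midges 2.23, fruit flies 1, gnats 0.725. Add prey in this order while the next type's profitability exceeds the intake rate on those already taken.
Rate on top 1: 3.036. midges: 2.23 < 3.036 → exclude; stop.
Optimal diet: small moths — 1 of 4 types.

1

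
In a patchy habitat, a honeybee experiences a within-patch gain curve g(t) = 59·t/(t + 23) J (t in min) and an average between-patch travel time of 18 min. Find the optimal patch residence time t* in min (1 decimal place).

By the marginal value theorem, leave when the instantaneous gain rate g'(t) equals the habitat-wide average g(t)/(T + t).
g'(t) = 59·23/(t + 23)². Setting 59·23/(t+23)² = 59t/[(t+23)(18+t)] gives 23(18+t) = t(t+23), so t² = 23×18 = 414.
t* = √414 = 20.35 min.

20.3 min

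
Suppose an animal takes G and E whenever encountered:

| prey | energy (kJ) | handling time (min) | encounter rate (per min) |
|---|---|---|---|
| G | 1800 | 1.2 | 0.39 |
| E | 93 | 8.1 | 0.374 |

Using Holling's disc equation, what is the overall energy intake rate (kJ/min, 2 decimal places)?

163.82 kJ/min

R = (0.39×1800 + 0.374×93) / (1 + 0.39×1.2 + 0.374×8.1) = 736.8/4.497 = 163.8 kJ/min.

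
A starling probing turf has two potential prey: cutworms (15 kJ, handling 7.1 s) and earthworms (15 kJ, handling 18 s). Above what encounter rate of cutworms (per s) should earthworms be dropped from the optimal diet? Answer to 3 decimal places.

At the threshold, the rate on cutworms alone equals the profitability of earthworms: λ·15/(1 + λ·7.1) = 15/18 = 0.8333.
Rearranging, λ(15 − 0.8333×7.1) = 0.8333, so λ = 0.8333/9.083 = 0.09174 per s.

0.092 per s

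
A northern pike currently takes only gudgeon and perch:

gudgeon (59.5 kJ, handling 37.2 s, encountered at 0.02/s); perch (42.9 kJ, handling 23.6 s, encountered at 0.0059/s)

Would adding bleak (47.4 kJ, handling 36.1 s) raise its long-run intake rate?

Yes

On gudgeon and perch alone, R = ΣλE/(1+Σλh) = 1.443/1.883 = 0.7663 kJ/s.
Profitability of bleak: 47.4/36.1 = 1.313 kJ/s.
1.313 > 0.7663, so adding bleak raises the average — include it.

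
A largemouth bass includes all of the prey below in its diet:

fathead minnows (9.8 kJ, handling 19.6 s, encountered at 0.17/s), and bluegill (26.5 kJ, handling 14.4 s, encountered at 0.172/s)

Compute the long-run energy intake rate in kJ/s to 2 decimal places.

Energy encountered per unit search time: 0.17×9.8 + 0.172×26.5 = 6.224 kJ/s.
Handling time per unit search time: 0.17×19.6 + 0.172×14.4 = 5.809.
Rate = 6.224/(1 + 5.809) = 0.9141 kJ/s.

0.91 kJ/s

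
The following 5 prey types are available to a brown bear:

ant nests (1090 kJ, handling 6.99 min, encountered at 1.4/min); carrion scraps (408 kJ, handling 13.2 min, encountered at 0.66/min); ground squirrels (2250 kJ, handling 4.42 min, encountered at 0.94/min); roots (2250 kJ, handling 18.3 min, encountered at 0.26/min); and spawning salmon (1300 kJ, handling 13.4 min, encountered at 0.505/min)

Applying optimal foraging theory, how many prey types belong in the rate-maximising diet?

1

Profitabilities (E/h, kJ/min): ground squirrels 509, ant nests 156, roots 123, spawning salmon 97, carrion scraps 30.9. Add prey in this order while the next type's profitability exceeds the intake rate on those already taken.
Rate on top 1: 410.3. ant nests: 156 < 410.3 → exclude; stop.
Optimal diet: ground squirrels — 1 of 5 types.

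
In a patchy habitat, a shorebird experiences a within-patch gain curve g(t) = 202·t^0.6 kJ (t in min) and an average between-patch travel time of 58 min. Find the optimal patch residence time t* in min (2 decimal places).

Maximise g(t)/(T+t): set derivative to zero → g'(t)(T+t) = g(t).
g'(t) = 0.6·202·t^-0.4. Setting 0.6·202·t^-0.4 = 202·t^0.6/(58+t) gives 0.6(58+t) = t, so 0.40·t = 0.6×58.
t* = 0.6×58/0.40 = 87 min.

87.00 min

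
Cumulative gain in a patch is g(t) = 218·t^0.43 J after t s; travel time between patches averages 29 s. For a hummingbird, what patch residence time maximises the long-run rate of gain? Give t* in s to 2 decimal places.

Optimal t* satisfies g'(t*) = g(t*)/(T + t*).
g'(t) = 0.43·218·t^-0.57. Setting 0.43·218·t^-0.57 = 218·t^0.43/(29+t) gives 0.43(29+t) = t, so 0.57·t = 0.43×29.
t* = 0.43×29/0.57 = 21.88 s.

21.88 s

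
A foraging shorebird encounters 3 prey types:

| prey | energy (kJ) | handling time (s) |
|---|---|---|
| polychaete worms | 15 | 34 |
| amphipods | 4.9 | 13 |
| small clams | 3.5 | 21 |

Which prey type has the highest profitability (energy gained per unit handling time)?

Profitability E/h (kJ/s): polychaete worms = 15/34 = 0.441, amphipods = 4.9/13 = 0.377, small clams = 3.5/21 = 0.167.
Ranked: polychaete worms > amphipods > small clams.

polychaete worms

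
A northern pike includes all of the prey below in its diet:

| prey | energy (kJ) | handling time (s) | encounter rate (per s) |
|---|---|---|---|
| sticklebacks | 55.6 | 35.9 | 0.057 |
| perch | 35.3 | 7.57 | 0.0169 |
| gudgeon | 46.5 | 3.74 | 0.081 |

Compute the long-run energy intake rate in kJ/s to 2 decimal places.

R = (0.057×55.6 + 0.0169×35.3 + 0.081×46.5) / (1 + 0.057×35.9 + 0.0169×7.57 + 0.081×3.74) = 7.532/3.477 = 2.166 kJ/s.

2.17 kJ/s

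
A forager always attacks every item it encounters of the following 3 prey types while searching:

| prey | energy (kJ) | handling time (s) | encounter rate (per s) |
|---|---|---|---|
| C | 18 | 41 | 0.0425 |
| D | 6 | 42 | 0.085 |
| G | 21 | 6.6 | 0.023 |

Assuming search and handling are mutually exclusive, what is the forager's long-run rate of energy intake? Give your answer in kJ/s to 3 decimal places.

R = Σλ_iE_i / (1 + Σλ_ih_i)
Numerator: 0.0425×18 + 0.085×6 + 0.023×21 = 1.758
Denominator: 1 + 0.0425×41 + 0.085×42 + 0.023×6.6 = 6.464
R = 1.758/6.464 = 0.272 kJ/s

0.272 kJ/s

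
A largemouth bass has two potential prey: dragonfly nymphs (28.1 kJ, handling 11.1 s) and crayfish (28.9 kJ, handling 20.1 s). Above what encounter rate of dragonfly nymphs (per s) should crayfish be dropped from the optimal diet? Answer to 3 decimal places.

The zero-one rule: include crayfish iff E₂/h₂ > λE₁/(1+λh₁). Equality gives the switch point.
λE₁h₂ = E₂ + λE₂h₁ ⇒ λ = E₂/(E₁h₂ − E₂h₁) = 28.9/(564.8 − 320.8) = 0.1184 per s.

0.118 per s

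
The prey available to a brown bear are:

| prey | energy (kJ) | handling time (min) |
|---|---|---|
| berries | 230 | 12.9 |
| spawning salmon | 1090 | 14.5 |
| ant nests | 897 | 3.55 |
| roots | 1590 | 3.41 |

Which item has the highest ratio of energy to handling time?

roots

Profitability E/h (kJ/min): berries = 230/12.9 = 17.8, spawning salmon = 1090/14.5 = 75.2, ant nests = 897/3.55 = 253, roots = 1590/3.41 = 466.
Ranked: roots > ant nests > spawning salmon > berries.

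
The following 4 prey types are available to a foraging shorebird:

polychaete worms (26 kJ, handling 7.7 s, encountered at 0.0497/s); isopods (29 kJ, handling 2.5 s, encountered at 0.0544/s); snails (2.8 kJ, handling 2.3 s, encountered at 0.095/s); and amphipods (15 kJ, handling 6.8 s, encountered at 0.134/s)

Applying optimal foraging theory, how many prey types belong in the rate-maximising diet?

Rank by E/h (kJ/s): isopods 11.6, polychaete worms 3.38, amphipods 2.21, snails 1.22. Include each in turn until the next type's E/h falls below the running intake rate.
Rate on top 1: 1.389. polychaete worms: 3.38 > 1.389 → include.
Rate on top 2: 1.89. amphipods: 2.21 > 1.89 → include.
Rate on top 3: 2.008. snails: 1.22 < 2.008 → exclude; stop.
Optimal diet: isopods, polychaete worms, amphipods — 3 of 4 types.

3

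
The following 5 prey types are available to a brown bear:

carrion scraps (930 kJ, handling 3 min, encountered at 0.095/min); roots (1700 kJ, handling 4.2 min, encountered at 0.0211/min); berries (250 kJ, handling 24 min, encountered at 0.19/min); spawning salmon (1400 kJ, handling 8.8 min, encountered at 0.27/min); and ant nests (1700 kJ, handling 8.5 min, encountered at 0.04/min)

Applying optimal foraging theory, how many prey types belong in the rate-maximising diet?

E/h in descending order: roots 405, carrion scraps 310, ant nests 200, spawning salmon 159, berries 10.4 kJ/min. The optimal diet is the largest prefix of this list for which every included type satisfies E_i/h_i > R on the types above it.
Rate on top 1: 32.95. carrion scraps: 310 > 32.95 → include.
Rate on top 2: 90.43. ant nests: 200 > 90.43 → include.
Rate on top 3: 112.2. spawning salmon: 159 > 112.2 → include.
Rate on top 4: 139.4. berries: 10.4 < 139.4 → exclude; stop.
Optimal diet: roots, carrion scraps, ant nests, spawning salmon — 4 of 5 types.

4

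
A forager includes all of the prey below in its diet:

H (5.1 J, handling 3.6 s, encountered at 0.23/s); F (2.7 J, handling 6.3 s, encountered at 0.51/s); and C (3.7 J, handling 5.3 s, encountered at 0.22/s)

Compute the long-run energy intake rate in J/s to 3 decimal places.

R = Σλ_iE_i / (1 + Σλ_ih_i)
Numerator: 0.23×5.1 + 0.51×2.7 + 0.22×3.7 = 3.364
Denominator: 1 + 0.23×3.6 + 0.51×6.3 + 0.22×5.3 = 6.207
R = 3.364/6.207 = 0.542 J/s

0.542 J/s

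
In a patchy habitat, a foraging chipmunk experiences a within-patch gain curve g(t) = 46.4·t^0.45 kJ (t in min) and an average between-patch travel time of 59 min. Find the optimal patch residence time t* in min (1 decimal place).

48.3 min

Maximise g(t)/(T+t): set derivative to zero → g'(t)(T+t) = g(t).
g'(t) = 0.45·46.4·t^-0.55. Setting 0.45·46.4·t^-0.55 = 46.4·t^0.45/(59+t) gives 0.45(59+t) = t, so 0.55·t = 0.45×59.
t* = 0.45×59/0.55 = 48.27 min.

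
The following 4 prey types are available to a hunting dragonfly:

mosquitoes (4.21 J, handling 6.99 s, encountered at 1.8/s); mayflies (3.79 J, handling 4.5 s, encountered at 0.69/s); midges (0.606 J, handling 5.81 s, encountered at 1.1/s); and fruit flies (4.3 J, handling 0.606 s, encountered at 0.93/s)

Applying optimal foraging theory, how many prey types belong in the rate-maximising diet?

1

E/h in descending order: fruit flies 7.1, mayflies 0.842, mosquitoes 0.602, midges 0.104 J/s. The optimal diet is the largest prefix of this list for which every included type satisfies E_i/h_i > R on the types above it.
Rate on top 1: 2.558. mayflies: 0.842 < 2.558 → exclude; stop.
Optimal diet: fruit flies — 1 of 4 types.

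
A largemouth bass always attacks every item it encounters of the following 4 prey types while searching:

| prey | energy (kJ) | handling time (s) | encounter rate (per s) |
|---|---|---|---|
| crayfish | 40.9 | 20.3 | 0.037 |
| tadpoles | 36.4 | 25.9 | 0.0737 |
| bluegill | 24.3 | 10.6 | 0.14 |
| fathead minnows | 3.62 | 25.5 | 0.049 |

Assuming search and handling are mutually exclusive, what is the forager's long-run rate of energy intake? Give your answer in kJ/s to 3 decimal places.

R = Σλ_iE_i / (1 + Σλ_ih_i)
Numerator: 0.037×40.9 + 0.0737×36.4 + 0.14×24.3 + 0.049×3.62 = 7.775
Denominator: 1 + 0.037×20.3 + 0.0737×25.9 + 0.14×10.6 + 0.049×25.5 = 6.393
R = 7.775/6.393 = 1.216 kJ/s

1.216 kJ/s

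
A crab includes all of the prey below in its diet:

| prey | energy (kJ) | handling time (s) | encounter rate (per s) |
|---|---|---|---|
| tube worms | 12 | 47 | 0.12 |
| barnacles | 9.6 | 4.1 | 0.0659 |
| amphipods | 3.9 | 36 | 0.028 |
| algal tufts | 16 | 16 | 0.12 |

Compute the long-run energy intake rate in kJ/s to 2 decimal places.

Energy encountered per unit search time: 0.12×12 + 0.0659×9.6 + 0.028×3.9 + 0.12×16 = 4.102 kJ/s.
Handling time per unit search time: 0.12×47 + 0.0659×4.1 + 0.028×36 + 0.12×16 = 8.838.
Rate = 4.102/(1 + 8.838) = 0.4169 kJ/s.

0.42 kJ/s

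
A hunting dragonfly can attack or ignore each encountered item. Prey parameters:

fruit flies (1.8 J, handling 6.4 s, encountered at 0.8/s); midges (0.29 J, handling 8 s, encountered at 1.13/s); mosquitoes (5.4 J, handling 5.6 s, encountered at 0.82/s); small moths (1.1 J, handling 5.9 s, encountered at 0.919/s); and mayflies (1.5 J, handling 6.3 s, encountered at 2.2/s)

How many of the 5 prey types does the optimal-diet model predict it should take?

1

Profitabilities (E/h, J/s): mosquitoes 0.964, fruit flies 0.281, mayflies 0.238, small moths 0.186, midges 0.0362. Add prey in this order while the next type's profitability exceeds the intake rate on those already taken.
Rate on top 1: 0.7918. fruit flies: 0.281 < 0.7918 → exclude; stop.
Optimal diet: mosquitoes — 1 of 5 types.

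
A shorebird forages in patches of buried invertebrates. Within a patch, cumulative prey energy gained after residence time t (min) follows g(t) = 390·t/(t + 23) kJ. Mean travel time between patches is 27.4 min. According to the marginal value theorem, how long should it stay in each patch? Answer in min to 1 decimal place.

25.1 min

By the marginal value theorem, leave when the instantaneous gain rate g'(t) equals the habitat-wide average g(t)/(T + t).
g'(t) = 390·23/(t + 23)². Setting 390·23/(t+23)² = 390t/[(t+23)(27.4+t)] gives 23(27.4+t) = t(t+23), so t² = 23×27.4 = 630.2.
t* = √630.2 = 25.1 min.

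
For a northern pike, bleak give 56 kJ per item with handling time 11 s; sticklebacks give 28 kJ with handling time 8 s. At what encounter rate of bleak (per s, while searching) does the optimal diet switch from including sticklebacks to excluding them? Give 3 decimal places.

0.200 per s

The zero-one rule: include sticklebacks iff E₂/h₂ > λE₁/(1+λh₁). Equality gives the switch point.
λE₁h₂ = E₂ + λE₂h₁ ⇒ λ = E₂/(E₁h₂ − E₂h₁) = 28/(448 − 308) = 0.2 per s.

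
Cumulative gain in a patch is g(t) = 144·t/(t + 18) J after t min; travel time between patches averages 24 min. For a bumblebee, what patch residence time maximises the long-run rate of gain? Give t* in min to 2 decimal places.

Optimal t* satisfies g'(t*) = g(t*)/(T + t*).
g'(t) = 144·18/(t + 18)². Setting 144·18/(t+18)² = 144t/[(t+18)(24+t)] gives 18(24+t) = t(t+18), so t² = 18×24 = 432.
t* = √432 = 20.78 min.

20.78 min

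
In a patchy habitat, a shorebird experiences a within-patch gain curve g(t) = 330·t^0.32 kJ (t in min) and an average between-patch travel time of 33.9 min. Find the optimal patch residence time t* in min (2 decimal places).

By the marginal value theorem, leave when the instantaneous gain rate g'(t) equals the habitat-wide average g(t)/(T + t).
g'(t) = 0.32·330·t^-0.68. Setting 0.32·330·t^-0.68 = 330·t^0.32/(33.9+t) gives 0.32(33.9+t) = t, so 0.68·t = 0.32×33.9.
t* = 0.32×33.9/0.68 = 15.95 min.

15.95 min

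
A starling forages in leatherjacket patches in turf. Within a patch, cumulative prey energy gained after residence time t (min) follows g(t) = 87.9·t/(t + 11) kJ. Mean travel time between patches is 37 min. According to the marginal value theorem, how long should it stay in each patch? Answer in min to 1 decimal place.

By the marginal value theorem, leave when the instantaneous gain rate g'(t) equals the habitat-wide average g(t)/(T + t).
g'(t) = 87.9·11/(t + 11)². Setting 87.9·11/(t+11)² = 87.9t/[(t+11)(37+t)] gives 11(37+t) = t(t+11), so t² = 11×37 = 407.
t* = √407 = 20.17 min.

20.2 min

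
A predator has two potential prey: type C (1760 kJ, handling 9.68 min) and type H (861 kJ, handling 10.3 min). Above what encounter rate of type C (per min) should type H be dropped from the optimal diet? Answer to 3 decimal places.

The zero-one rule: include type H iff E₂/h₂ > λE₁/(1+λh₁). Equality gives the switch point.
λE₁h₂ = E₂ + λE₂h₁ ⇒ λ = E₂/(E₁h₂ − E₂h₁) = 861/(1.813e+04 − 8334) = 0.08792 per min.

0.088 per min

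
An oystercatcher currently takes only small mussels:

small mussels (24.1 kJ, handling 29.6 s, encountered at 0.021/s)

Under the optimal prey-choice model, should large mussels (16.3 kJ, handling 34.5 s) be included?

Yes

Current rate: (0.021×24.1)/(1 + 0.021×29.6) = 0.3121 kJ/s.
large mussels: E/h = 16.3/34.5 = 0.4725 kJ/s.
0.4725 > 0.3121, so adding large mussels raises the average — include it.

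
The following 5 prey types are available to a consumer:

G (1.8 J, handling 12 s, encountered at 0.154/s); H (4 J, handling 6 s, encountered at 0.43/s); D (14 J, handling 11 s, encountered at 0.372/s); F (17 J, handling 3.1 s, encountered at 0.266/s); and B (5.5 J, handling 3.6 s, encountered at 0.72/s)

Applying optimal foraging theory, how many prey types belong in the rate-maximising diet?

1

Rank by E/h (J/s): F 5.48, B 1.53, D 1.27, H 0.667, G 0.15. Include each in turn until the next type's E/h falls below the running intake rate.
Rate on top 1: 2.478. B: 1.53 < 2.478 → exclude; stop.
Optimal diet: F — 1 of 5 types.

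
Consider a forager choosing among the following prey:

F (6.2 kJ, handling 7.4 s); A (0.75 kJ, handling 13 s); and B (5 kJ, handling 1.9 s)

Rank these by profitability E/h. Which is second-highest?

F

In descending order of E/h:
B: 5/1.9 = 2.63 kJ/s
F: 6.2/7.4 = 0.838 kJ/s
A: 0.75/13 = 0.0577 kJ/s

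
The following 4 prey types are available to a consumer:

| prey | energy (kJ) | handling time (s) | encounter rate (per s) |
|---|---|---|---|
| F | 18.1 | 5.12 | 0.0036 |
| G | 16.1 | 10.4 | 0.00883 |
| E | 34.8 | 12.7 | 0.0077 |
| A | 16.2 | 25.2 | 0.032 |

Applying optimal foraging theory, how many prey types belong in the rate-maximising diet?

4

E/h in descending order: F 3.54, E 2.74, G 1.55, A 0.643 kJ/s. The optimal diet is the largest prefix of this list for which every included type satisfies E_i/h_i > R on the types above it.
Rate on top 1: 0.06398. E: 2.74 > 0.06398 → include.
Rate on top 2: 0.2984. G: 1.55 > 0.2984 → include.
Rate on top 3: 0.3934. A: 0.643 > 0.3934 → include.
Optimal diet: F, E, G, A — 4 of 4 types.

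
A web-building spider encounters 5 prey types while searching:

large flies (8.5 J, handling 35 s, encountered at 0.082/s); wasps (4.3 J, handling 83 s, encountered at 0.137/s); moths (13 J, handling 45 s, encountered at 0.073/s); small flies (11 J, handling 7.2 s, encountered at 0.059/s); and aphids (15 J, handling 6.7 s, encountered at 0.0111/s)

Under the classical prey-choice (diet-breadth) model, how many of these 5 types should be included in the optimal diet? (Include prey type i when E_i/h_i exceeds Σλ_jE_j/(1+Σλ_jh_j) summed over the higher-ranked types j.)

E/h in descending order: aphids 2.24, small flies 1.53, moths 0.289, large flies 0.243, wasps 0.0518 J/s. The optimal diet is the largest prefix of this list for which every included type satisfies E_i/h_i > R on the types above it.
Rate on top 1: 0.155. small flies: 1.53 > 0.155 → include.
Rate on top 2: 0.544. moths: 0.289 < 0.544 → exclude; stop.
Optimal diet: aphids, small flies — 2 of 5 types.

2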